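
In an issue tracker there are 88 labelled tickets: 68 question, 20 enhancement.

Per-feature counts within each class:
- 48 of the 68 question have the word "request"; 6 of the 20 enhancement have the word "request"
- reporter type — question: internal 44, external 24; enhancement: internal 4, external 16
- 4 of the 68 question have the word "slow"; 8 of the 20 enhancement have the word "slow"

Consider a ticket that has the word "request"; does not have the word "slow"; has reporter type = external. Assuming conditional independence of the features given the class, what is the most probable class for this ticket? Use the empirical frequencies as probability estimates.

question: (68/88) × (48/68) × (24/68) × (64/68) ≈ 0.181189
enhancement: (20/88) × (6/20) × (16/20) × (12/20) ≈ 0.0327273
Highest score → question.

question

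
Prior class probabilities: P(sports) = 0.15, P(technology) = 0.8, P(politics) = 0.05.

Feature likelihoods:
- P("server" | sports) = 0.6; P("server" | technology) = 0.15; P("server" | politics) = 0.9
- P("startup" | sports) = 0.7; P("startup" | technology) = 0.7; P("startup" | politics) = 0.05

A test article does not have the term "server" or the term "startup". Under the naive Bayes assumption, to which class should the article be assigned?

sports: 0.15 × (1−0.6) × (1−0.7) = 0.018
technology: 0.8 × (1−0.15) × (1−0.7) = 0.204
politics: 0.05 × (1−0.9) × (1−0.05) = 0.00475
Highest score → technology.

technology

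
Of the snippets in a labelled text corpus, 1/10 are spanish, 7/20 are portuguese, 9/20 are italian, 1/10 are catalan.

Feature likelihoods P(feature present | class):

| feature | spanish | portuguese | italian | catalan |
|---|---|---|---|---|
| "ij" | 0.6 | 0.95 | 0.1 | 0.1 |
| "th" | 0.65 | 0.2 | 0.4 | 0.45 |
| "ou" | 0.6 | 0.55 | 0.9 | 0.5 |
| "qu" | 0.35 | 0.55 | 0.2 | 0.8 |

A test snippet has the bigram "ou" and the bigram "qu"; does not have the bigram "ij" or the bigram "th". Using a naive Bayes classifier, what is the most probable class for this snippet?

spanish: 0.1 × (1−0.6) × (1−0.65) × 0.6 × 0.35 = 0.00294
portuguese: 0.35 × (1−0.95) × (1−0.2) × 0.55 × 0.55 = 0.004235
italian: 0.45 × (1−0.1) × (1−0.4) × 0.9 × 0.2 = 0.04374
catalan: 0.1 × (1−0.1) × (1−0.45) × 0.5 × 0.8 = 0.0198
Highest score → italian.

italian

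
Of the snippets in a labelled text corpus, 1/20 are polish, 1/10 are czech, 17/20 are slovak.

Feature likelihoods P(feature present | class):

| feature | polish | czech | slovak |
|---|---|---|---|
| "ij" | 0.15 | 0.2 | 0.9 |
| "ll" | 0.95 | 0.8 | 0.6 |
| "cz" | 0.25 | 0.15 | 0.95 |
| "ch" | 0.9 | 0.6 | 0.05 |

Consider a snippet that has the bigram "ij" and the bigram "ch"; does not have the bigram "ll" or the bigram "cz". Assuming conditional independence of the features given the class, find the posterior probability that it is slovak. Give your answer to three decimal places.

polish: 0.05 × 0.15 × (1−0.95) × (1−0.25) × 0.9 = 0.000253125
czech: 0.1 × 0.2 × (1−0.8) × (1−0.15) × 0.6 = 0.00204
slovak: 0.85 × 0.9 × (1−0.6) × (1−0.95) × 0.05 = 0.000765
P(slovak | x) = 0.000765 / 0.003058125 ≈ 0.250

0.250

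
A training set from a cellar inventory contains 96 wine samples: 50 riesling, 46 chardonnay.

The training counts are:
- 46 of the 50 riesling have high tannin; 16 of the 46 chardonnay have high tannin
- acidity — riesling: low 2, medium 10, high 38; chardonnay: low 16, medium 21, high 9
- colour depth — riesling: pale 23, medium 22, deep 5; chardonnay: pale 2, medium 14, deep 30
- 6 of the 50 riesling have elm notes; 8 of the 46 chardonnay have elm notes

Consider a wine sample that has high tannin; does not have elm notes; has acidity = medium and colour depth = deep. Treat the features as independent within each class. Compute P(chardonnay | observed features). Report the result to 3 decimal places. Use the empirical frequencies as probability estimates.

riesling: (50/96) × (46/50) × (10/50) × (5/50) × (44/50) ≈ 0.00843333
chardonnay: (46/96) × (16/46) × (21/46) × (30/46) × (38/46) ≈ 0.040992
P(chardonnay | x) = 0.040992 / 0.04942533 ≈ 0.829

0.829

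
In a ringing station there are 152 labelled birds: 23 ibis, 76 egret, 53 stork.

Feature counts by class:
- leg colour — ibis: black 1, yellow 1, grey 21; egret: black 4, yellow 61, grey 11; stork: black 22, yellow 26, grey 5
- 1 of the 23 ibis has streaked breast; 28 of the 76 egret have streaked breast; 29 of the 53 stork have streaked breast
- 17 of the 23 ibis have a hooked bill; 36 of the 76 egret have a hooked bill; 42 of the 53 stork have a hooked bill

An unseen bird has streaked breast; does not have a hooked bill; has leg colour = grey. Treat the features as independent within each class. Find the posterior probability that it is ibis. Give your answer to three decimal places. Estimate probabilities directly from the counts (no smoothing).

ibis: (23/152) × (21/23) × (1/23) × (6/23) ≈ 0.00156701
egret: (76/152) × (11/76) × (28/76) × (40/76) ≈ 0.0140327
stork: (53/152) × (5/53) × (29/53) × (11/53) ≈ 0.00373564
P(ibis | x) = 0.00156701 / 0.01933535 ≈ 0.081

0.081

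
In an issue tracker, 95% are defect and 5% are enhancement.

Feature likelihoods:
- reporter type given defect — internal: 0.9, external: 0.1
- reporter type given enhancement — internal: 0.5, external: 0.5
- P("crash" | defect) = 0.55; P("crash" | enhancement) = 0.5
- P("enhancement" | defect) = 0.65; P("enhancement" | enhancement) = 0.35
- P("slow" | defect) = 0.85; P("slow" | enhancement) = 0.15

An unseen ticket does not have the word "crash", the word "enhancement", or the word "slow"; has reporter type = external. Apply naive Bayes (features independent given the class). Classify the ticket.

defect: 0.95 × 0.1 × (1−0.55) × (1−0.65) × (1−0.85) = 0.002244375
enhancement: 0.05 × 0.5 × (1−0.5) × (1−0.35) × (1−0.15) = 0.00690625
Highest score → enhancement.

enhancement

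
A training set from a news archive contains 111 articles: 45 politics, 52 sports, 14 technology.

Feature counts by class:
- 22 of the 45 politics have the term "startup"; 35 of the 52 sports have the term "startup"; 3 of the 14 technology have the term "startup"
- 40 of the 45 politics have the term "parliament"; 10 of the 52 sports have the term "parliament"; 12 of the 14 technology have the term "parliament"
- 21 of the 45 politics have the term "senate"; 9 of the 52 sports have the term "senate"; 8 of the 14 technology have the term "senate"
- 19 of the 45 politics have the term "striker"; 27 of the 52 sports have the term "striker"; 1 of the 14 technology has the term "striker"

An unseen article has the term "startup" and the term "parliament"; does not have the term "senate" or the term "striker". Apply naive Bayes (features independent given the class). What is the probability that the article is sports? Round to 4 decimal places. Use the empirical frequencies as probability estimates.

politics: (45/111) × (22/45) × (40/45) × (24/45) × (26/45) ≈ 0.0542884
sports: (52/111) × (35/52) × (10/52) × (43/52) × (25/52) ≈ 0.024107
technology: (14/111) × (3/14) × (12/14) × (6/14) × (13/14) ≈ 0.00921913
P(sports | x) = 0.024107 / 0.08761453 ≈ 0.2751

0.2751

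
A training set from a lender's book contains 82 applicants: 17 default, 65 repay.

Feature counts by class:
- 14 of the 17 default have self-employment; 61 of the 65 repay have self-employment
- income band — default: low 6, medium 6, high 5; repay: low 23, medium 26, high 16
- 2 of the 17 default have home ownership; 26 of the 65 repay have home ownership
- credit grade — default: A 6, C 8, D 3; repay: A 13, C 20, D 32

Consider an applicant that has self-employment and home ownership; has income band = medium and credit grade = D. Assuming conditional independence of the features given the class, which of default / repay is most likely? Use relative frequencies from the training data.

default: (17/82) × (14/17) × (6/17) × (2/17) × (3/17) ≈ 0.00125104
repay: (65/82) × (61/65) × (26/65) × (26/65) × (32/65) ≈ 0.0585966
Highest score → repay.

repay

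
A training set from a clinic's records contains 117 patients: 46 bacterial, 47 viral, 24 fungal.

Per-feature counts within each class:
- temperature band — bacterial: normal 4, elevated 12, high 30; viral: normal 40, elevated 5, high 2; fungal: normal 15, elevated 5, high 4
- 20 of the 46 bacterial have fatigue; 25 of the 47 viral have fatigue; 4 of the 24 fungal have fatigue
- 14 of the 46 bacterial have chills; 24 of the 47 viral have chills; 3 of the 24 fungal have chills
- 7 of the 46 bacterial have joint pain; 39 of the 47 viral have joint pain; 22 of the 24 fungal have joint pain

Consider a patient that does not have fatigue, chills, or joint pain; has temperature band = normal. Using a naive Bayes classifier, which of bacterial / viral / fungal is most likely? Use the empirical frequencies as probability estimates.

bacterial: (46/117) × (4/46) × (26/46) × (32/46) × (39/46) ≈ 0.0113969
viral: (47/117) × (40/47) × (22/47) × (23/47) × (8/47) ≈ 0.0133297
fungal: (24/117) × (15/24) × (20/24) × (21/24) × (2/24) ≈ 0.00779024
Highest score → viral.

viral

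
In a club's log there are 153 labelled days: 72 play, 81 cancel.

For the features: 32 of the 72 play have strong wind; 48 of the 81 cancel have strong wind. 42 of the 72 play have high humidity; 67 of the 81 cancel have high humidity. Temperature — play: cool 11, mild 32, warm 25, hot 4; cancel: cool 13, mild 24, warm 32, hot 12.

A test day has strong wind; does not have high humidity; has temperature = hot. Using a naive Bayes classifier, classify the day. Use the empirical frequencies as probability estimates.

cancel

play: (72/153) × (32/72) × (30/72) × (4/72) ≈ 0.00484144
cancel: (81/153) × (48/81) × (14/81) × (12/81) ≈ 0.00803321
Highest score → cancel.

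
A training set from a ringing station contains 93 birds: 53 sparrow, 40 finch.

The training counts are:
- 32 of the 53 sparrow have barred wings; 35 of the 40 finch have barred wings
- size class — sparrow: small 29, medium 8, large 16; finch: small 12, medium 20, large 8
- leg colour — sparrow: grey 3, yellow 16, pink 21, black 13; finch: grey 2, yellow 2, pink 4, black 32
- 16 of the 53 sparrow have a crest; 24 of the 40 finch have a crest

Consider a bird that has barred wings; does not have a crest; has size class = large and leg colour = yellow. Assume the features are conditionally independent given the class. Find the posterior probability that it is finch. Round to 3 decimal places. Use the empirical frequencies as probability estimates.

sparrow: (53/93) × (32/53) × (16/53) × (16/53) × (37/53) ≈ 0.0218918
finch: (40/93) × (35/40) × (8/40) × (2/40) × (16/40) ≈ 0.00150538
P(finch | x) = 0.00150538 / 0.02339718 ≈ 0.064

0.064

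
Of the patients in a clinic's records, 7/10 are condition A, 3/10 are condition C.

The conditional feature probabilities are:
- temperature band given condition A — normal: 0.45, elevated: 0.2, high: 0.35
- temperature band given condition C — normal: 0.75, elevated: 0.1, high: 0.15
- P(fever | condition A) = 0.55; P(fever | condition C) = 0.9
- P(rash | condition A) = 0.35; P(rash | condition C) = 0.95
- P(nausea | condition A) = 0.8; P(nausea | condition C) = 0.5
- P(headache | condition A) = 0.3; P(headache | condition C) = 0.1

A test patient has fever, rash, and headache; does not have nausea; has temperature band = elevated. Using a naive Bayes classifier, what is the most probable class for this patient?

condition A

condition A: 0.7 × 0.2 × 0.55 × 0.35 × (1−0.8) × 0.3 = 0.001617
condition C: 0.3 × 0.1 × 0.9 × 0.95 × (1−0.5) × 0.1 = 0.0012825
Highest score → condition A.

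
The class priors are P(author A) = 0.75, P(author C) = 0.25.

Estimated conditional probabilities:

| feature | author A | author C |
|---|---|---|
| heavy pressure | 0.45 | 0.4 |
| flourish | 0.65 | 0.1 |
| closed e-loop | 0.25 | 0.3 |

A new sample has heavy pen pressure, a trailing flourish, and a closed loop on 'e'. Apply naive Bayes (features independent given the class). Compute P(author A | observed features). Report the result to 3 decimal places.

0.948

author A: 0.75 × 0.45 × 0.65 × 0.25 = 0.05484375
author C: 0.25 × 0.4 × 0.1 × 0.3 = 0.003
P(author A | x) = 0.05484375 / 0.05784375 ≈ 0.948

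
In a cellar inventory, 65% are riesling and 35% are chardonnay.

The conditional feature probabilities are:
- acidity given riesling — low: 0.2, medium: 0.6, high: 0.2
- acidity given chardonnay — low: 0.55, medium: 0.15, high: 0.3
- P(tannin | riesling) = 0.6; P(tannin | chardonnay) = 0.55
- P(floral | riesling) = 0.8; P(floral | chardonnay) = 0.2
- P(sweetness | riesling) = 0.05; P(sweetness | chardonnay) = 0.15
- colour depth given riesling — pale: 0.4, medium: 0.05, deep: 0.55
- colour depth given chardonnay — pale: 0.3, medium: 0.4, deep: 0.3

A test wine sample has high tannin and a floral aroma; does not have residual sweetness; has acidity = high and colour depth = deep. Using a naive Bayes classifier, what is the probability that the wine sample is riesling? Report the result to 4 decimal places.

riesling: 0.65 × 0.2 × 0.6 × 0.8 × (1−0.05) × 0.55 = 0.032604
chardonnay: 0.35 × 0.3 × 0.55 × 0.2 × (1−0.15) × 0.3 = 0.00294525
P(riesling | x) = 0.032604 / 0.03554925 ≈ 0.9172

0.9172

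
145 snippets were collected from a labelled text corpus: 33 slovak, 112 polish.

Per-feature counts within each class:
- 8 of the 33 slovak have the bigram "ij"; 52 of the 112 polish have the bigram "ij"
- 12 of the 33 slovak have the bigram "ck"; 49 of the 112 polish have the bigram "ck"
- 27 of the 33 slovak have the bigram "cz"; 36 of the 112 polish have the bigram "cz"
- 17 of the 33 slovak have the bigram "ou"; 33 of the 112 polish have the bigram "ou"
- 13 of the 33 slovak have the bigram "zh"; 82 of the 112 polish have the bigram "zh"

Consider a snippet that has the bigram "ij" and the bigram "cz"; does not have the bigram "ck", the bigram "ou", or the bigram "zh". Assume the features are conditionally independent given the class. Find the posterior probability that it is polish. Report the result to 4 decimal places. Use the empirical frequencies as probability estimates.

slovak: (33/145) × (8/33) × (21/33) × (27/33) × (16/33) × (20/33) ≈ 0.0084411
polish: (112/145) × (52/112) × (63/112) × (36/112) × (79/112) × (30/112) ≈ 0.0122505
P(polish | x) = 0.0122505 / 0.0206916 ≈ 0.5921

0.5921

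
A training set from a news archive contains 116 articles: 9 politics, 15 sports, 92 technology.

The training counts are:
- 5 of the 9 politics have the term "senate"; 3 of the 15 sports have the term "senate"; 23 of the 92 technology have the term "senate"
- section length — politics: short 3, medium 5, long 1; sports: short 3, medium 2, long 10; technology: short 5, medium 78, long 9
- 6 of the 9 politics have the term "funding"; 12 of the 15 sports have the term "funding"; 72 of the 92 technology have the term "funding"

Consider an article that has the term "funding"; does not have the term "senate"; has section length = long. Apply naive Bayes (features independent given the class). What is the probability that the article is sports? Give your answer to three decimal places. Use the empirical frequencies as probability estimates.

politics: (9/116) × (4/9) × (1/9) × (6/9) ≈ 0.00255428
sports: (15/116) × (12/15) × (10/15) × (12/15) ≈ 0.0551724
technology: (92/116) × (69/92) × (9/92) × (72/92) ≈ 0.0455397
P(sports | x) = 0.0551724 / 0.10326638 ≈ 0.534

0.534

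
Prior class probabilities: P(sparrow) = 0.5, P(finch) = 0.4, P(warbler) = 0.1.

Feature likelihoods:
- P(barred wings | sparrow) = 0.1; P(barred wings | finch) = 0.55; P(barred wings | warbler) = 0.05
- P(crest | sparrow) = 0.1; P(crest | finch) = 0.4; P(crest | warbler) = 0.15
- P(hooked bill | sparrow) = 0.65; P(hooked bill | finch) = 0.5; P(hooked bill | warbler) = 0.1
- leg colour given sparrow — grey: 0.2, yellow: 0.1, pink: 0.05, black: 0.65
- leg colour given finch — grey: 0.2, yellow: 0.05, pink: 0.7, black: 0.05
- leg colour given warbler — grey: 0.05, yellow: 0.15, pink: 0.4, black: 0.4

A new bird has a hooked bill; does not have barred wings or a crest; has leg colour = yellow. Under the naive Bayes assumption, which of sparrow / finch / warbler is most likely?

sparrow: 0.5 × (1−0.1) × (1−0.1) × 0.65 × 0.1 = 0.026325
finch: 0.4 × (1−0.55) × (1−0.4) × 0.5 × 0.05 = 0.0027
warbler: 0.1 × (1−0.05) × (1−0.15) × 0.1 × 0.15 = 0.00121125
Highest score → sparrow.

sparrow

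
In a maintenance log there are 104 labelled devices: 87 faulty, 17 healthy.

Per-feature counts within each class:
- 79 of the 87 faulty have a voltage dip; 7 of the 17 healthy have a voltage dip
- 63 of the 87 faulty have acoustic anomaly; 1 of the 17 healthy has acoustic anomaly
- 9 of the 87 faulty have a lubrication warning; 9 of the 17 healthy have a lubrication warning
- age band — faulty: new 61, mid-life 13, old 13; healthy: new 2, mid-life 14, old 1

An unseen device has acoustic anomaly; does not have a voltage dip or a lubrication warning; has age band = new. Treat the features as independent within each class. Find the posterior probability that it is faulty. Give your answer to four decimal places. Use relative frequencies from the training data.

faulty: (87/104) × (8/87) × (63/87) × (78/87) × (61/87) ≈ 0.0350158
healthy: (17/104) × (10/17) × (1/17) × (8/17) × (2/17) ≈ 0.000313141
P(faulty | x) = 0.0350158 / 0.035328941 ≈ 0.9911

0.9911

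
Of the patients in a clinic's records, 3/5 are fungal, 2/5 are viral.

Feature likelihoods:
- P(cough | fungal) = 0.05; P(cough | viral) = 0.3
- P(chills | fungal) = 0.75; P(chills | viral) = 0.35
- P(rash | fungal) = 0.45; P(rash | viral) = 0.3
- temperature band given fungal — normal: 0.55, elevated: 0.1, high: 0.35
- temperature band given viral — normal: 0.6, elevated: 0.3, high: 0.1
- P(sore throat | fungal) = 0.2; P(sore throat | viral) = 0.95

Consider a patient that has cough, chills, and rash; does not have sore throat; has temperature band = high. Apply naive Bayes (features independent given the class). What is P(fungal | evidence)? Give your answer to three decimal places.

0.978

fungal: 0.6 × 0.05 × 0.75 × 0.45 × 0.35 × (1−0.2) = 0.002835
viral: 0.4 × 0.3 × 0.35 × 0.3 × 0.1 × (1−0.95) = 0.000063
P(fungal | x) = 0.002835 / 0.002898 ≈ 0.978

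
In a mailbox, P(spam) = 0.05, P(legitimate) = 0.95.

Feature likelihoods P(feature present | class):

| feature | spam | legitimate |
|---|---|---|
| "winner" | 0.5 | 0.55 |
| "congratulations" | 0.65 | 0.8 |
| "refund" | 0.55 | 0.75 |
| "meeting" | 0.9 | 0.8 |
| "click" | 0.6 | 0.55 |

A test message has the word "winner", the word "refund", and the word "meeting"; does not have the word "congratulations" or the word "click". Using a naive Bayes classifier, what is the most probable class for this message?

legitimate

spam: 0.05 × 0.5 × (1−0.65) × 0.55 × 0.9 × (1−0.6) = 0.0017325
legitimate: 0.95 × 0.55 × (1−0.8) × 0.75 × 0.8 × (1−0.55) = 0.028215
Highest score → legitimate.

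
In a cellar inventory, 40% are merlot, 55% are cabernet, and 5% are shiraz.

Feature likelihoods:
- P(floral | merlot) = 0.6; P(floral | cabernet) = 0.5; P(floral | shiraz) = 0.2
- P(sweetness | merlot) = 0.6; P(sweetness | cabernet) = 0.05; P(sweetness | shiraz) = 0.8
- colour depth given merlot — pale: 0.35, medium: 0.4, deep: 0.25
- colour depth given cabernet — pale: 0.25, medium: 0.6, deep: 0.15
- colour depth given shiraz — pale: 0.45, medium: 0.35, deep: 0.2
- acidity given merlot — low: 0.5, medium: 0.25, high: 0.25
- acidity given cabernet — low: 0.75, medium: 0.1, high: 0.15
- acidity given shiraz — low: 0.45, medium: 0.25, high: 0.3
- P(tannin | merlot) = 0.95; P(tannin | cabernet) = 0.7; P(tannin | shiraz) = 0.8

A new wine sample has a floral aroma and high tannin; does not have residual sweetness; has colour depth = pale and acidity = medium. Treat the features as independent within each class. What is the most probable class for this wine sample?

merlot: 0.4 × 0.6 × (1−0.6) × 0.35 × 0.25 × 0.95 = 0.00798
cabernet: 0.55 × 0.5 × (1−0.05) × 0.25 × 0.1 × 0.7 = 0.004571875
shiraz: 0.05 × 0.2 × (1−0.8) × 0.45 × 0.25 × 0.8 = 0.00018
Highest score → merlot.

merlot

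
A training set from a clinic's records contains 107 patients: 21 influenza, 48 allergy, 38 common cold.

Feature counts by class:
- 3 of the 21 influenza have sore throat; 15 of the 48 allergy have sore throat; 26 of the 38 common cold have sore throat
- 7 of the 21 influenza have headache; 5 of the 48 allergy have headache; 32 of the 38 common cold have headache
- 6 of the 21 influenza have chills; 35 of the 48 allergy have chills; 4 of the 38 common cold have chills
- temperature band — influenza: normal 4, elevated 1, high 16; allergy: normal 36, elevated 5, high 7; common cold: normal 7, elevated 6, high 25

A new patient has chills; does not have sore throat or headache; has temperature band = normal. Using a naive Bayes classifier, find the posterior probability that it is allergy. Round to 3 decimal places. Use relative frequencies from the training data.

0.959

influenza: (21/107) × (18/21) × (14/21) × (6/21) × (4/21) ≈ 0.00610338
allergy: (48/107) × (33/48) × (43/48) × (35/48) × (36/48) ≈ 0.151093
common cold: (38/107) × (12/38) × (6/38) × (4/38) × (7/38) ≈ 0.000343365
P(allergy | x) = 0.151093 / 0.157539745 ≈ 0.959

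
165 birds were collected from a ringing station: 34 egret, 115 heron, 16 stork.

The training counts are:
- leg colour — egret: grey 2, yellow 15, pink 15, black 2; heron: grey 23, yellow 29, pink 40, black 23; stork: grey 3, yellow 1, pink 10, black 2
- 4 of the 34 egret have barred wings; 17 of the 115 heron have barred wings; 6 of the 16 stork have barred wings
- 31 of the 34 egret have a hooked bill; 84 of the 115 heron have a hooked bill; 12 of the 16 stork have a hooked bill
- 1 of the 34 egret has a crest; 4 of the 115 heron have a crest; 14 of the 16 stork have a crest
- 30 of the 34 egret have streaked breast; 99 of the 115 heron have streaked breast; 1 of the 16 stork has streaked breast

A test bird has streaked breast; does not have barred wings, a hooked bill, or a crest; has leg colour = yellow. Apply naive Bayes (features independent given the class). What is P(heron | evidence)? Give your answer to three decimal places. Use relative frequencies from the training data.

0.847

egret: (34/165) × (15/34) × (30/34) × (3/34) × (33/34) × (30/34) ≈ 0.00606135
heron: (115/165) × (29/115) × (98/115) × (31/115) × (111/115) × (99/115) ≈ 0.0335482
stork: (16/165) × (1/16) × (10/16) × (4/16) × (2/16) × (1/16) ≈ 0.0000073982
P(heron | x) = 0.0335482 / 0.0396169482 ≈ 0.847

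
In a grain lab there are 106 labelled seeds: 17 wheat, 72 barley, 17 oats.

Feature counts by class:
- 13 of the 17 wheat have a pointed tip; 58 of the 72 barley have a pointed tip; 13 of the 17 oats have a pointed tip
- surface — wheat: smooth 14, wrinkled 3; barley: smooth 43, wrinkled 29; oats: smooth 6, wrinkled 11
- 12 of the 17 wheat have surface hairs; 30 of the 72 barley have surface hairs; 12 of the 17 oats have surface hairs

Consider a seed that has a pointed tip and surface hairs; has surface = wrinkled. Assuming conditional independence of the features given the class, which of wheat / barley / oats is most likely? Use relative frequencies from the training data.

wheat: (17/106) × (13/17) × (3/17) × (12/17) ≈ 0.0152771
barley: (72/106) × (58/72) × (29/72) × (30/72) ≈ 0.0918283
oats: (17/106) × (13/17) × (11/17) × (12/17) ≈ 0.0560162
Highest score → barley.

barley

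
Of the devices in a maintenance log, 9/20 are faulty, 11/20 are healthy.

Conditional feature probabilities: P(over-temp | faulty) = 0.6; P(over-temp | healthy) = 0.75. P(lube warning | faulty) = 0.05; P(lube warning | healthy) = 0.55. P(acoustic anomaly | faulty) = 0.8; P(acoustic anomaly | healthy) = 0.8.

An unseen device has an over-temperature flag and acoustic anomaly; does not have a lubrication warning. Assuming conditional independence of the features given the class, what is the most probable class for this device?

faulty

faulty: 0.45 × 0.6 × (1−0.05) × 0.8 = 0.2052
healthy: 0.55 × 0.75 × (1−0.55) × 0.8 = 0.1485
Highest score → faulty.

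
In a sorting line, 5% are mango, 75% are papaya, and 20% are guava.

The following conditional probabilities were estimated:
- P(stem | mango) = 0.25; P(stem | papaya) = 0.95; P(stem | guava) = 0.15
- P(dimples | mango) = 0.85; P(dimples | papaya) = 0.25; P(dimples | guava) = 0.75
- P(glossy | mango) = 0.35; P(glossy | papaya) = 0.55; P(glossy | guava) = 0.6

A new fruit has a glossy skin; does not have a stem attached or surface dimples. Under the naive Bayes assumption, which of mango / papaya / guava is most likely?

guava

mango: 0.05 × (1−0.25) × (1−0.85) × 0.35 = 0.00196875
papaya: 0.75 × (1−0.95) × (1−0.25) × 0.55 = 0.01546875
guava: 0.2 × (1−0.15) × (1−0.75) × 0.6 = 0.0255
Highest score → guava.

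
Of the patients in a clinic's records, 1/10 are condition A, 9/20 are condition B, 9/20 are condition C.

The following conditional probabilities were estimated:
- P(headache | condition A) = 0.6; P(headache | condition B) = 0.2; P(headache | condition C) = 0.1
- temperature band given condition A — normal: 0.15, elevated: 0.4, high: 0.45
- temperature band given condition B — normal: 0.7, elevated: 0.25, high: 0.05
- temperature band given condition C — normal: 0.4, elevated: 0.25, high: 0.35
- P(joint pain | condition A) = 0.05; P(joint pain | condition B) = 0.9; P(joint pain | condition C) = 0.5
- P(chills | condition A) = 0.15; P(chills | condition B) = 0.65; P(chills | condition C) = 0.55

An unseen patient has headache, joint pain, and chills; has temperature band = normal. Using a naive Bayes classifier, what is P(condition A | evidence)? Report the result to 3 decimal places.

0.002

condition A: 0.1 × 0.6 × 0.15 × 0.05 × 0.15 = 0.0000675
condition B: 0.45 × 0.2 × 0.7 × 0.9 × 0.65 = 0.036855
condition C: 0.45 × 0.1 × 0.4 × 0.5 × 0.55 = 0.00495
P(condition A | x) = 0.0000675 / 0.0418725 ≈ 0.002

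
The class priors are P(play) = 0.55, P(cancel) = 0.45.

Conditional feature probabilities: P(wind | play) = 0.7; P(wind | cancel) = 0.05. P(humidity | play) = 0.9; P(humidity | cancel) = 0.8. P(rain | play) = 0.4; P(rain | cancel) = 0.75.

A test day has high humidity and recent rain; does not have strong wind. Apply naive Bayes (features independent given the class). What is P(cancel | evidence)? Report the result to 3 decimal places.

0.812

play: 0.55 × (1−0.7) × 0.9 × 0.4 = 0.0594
cancel: 0.45 × (1−0.05) × 0.8 × 0.75 = 0.2565
P(cancel | x) = 0.2565 / 0.3159 ≈ 0.812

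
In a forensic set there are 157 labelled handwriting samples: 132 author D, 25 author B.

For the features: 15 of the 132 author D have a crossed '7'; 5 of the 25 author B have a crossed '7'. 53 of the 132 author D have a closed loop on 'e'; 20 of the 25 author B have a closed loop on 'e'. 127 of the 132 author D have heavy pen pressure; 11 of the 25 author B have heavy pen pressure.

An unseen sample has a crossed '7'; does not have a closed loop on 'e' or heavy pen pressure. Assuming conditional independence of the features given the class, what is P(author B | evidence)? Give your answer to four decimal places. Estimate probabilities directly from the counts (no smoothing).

author D: (132/157) × (15/132) × (79/132) × (5/132) ≈ 0.00216591
author B: (25/157) × (5/25) × (5/25) × (14/25) ≈ 0.00356688
P(author B | x) = 0.00356688 / 0.00573279 ≈ 0.6222

0.6222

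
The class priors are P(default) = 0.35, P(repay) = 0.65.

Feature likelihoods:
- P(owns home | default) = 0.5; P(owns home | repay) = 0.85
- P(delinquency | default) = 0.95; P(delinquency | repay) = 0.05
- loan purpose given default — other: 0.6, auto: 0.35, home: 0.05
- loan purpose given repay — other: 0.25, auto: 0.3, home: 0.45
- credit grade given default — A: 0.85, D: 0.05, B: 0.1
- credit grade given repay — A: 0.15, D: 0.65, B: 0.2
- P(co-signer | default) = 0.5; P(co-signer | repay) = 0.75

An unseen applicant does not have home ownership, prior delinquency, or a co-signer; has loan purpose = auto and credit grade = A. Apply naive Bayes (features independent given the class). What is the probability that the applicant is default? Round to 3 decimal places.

0.555

default: 0.35 × (1−0.5) × (1−0.95) × 0.35 × 0.85 × (1−0.5) = 0.0013015625
repay: 0.65 × (1−0.85) × (1−0.05) × 0.3 × 0.15 × (1−0.75) = 0.00104203125
P(default | x) = 0.0013015625 / 0.00234359375 ≈ 0.555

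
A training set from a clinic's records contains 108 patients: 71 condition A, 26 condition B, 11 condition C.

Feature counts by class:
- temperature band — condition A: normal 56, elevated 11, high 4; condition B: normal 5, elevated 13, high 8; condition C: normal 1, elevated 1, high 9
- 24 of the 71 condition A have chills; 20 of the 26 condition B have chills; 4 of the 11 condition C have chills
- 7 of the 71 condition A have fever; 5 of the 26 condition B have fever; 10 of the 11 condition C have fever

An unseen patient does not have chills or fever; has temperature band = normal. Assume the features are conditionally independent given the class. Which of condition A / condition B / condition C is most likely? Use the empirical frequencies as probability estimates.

condition A: (71/108) × (56/71) × (47/71) × (64/71) ≈ 0.309404
condition B: (26/108) × (5/26) × (6/26) × (21/26) ≈ 0.00862919
condition C: (11/108) × (1/11) × (7/11) × (1/11) ≈ 0.00053566
Highest score → condition A.

condition A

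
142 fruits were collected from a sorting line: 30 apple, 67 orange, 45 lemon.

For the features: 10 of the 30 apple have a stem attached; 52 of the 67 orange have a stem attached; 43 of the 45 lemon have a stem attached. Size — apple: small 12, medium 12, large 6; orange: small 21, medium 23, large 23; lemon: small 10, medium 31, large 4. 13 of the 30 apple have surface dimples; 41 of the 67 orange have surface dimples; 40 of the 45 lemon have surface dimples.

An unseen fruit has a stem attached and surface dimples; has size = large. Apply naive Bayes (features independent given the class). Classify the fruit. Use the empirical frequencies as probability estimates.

apple: (30/142) × (10/30) × (6/30) × (13/30) ≈ 0.00610329
orange: (67/142) × (52/67) × (23/67) × (41/67) ≈ 0.0769267
lemon: (45/142) × (43/45) × (4/45) × (40/45) ≈ 0.0239263
Highest score → orange.

orange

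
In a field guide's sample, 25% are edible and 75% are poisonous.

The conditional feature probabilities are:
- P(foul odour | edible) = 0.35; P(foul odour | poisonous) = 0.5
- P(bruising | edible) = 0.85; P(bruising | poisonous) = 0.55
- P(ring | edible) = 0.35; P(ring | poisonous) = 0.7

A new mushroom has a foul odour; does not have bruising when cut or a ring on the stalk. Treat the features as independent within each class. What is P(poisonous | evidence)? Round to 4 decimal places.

0.8558

edible: 0.25 × 0.35 × (1−0.85) × (1−0.35) = 0.00853125
poisonous: 0.75 × 0.5 × (1−0.55) × (1−0.7) = 0.050625
P(poisonous | x) = 0.050625 / 0.05915625 ≈ 0.8558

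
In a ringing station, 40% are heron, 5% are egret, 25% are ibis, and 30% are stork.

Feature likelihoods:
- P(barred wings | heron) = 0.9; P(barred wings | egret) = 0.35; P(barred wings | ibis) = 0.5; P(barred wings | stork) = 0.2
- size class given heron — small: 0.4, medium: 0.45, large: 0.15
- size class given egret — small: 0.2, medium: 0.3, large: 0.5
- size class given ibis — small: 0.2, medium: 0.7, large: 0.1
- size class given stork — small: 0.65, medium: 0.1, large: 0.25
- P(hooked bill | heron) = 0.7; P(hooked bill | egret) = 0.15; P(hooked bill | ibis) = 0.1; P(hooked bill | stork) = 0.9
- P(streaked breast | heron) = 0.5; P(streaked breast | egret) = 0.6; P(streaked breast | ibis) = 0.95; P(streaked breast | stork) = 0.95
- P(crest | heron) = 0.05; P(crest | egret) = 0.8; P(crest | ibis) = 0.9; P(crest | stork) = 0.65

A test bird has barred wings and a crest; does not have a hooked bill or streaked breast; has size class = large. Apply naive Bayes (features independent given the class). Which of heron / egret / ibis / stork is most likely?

heron: 0.4 × 0.9 × 0.15 × (1−0.7) × (1−0.5) × 0.05 = 0.000405
egret: 0.05 × 0.35 × 0.5 × (1−0.15) × (1−0.6) × 0.8 = 0.00238
ibis: 0.25 × 0.5 × 0.1 × (1−0.1) × (1−0.95) × 0.9 = 0.00050625
stork: 0.3 × 0.2 × 0.25 × (1−0.9) × (1−0.95) × 0.65 = 0.00004875
Highest score → egret.

egret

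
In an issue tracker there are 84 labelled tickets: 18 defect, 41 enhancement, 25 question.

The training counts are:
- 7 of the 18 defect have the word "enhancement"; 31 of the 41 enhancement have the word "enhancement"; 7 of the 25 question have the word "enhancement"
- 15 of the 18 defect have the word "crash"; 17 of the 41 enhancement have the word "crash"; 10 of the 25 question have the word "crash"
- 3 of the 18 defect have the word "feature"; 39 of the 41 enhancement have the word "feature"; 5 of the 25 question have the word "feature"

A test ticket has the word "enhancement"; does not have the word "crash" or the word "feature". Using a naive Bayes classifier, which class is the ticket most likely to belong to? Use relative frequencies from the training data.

question

defect: (18/84) × (7/18) × (3/18) × (15/18) ≈ 0.0115741
enhancement: (41/84) × (31/41) × (24/41) × (2/41) ≈ 0.0105379
question: (25/84) × (7/25) × (15/25) × (20/25) = 0.04
Highest score → question.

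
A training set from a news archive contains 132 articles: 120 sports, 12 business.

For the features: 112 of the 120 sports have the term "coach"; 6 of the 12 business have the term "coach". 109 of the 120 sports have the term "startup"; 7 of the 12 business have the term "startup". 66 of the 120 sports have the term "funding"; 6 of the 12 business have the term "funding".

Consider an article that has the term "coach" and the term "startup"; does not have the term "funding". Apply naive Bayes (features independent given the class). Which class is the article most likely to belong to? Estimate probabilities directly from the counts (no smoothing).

sports

sports: (120/132) × (112/120) × (109/120) × (54/120) ≈ 0.346818
business: (12/132) × (6/12) × (7/12) × (6/12) ≈ 0.0132576
Highest score → sports.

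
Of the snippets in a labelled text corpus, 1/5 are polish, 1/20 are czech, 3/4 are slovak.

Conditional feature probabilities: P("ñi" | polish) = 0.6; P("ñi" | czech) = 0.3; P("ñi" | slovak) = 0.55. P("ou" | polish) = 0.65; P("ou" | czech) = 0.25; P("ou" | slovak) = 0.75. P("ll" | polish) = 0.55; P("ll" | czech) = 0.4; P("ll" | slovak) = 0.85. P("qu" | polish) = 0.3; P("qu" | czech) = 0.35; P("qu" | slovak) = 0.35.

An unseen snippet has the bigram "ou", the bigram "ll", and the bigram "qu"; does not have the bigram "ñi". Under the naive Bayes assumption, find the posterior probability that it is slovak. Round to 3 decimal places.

0.885

polish: 0.2 × (1−0.6) × 0.65 × 0.55 × 0.3 = 0.00858
czech: 0.05 × (1−0.3) × 0.25 × 0.4 × 0.35 = 0.001225
slovak: 0.75 × (1−0.55) × 0.75 × 0.85 × 0.35 = 0.0753046875
P(slovak | x) = 0.0753046875 / 0.0851096875 ≈ 0.885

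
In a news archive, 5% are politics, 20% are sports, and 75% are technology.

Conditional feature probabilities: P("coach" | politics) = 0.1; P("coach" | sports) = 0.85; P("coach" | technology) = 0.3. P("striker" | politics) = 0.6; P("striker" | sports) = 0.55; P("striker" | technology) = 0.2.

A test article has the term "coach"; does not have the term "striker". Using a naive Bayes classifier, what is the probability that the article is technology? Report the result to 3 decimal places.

0.696

politics: 0.05 × 0.1 × (1−0.6) = 0.002
sports: 0.2 × 0.85 × (1−0.55) = 0.0765
technology: 0.75 × 0.3 × (1−0.2) = 0.18
P(technology | x) = 0.18 / 0.2585 ≈ 0.696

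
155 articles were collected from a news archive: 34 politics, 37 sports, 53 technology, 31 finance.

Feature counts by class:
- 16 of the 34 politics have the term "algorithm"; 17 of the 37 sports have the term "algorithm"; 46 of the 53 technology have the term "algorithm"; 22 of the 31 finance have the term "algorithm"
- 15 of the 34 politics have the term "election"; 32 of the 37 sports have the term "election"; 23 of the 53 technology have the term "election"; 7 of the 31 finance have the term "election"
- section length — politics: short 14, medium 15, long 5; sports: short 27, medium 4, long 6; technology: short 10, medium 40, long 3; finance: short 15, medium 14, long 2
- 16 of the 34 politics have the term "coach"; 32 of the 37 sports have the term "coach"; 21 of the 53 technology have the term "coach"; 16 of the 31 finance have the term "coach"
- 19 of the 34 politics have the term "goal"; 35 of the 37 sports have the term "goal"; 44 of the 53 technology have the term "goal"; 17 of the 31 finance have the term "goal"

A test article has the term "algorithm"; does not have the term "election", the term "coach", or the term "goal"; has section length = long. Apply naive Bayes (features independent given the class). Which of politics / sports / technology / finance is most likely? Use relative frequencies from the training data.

politics: (34/155) × (16/34) × (19/34) × (5/34) × (18/34) × (15/34) ≈ 0.00198134
sports: (37/155) × (17/37) × (5/37) × (6/37) × (5/37) × (2/37) ≈ 0.0000175562
technology: (53/155) × (46/53) × (30/53) × (3/53) × (32/53) × (9/53) ≈ 0.000974895
finance: (31/155) × (22/31) × (24/31) × (2/31) × (15/31) × (14/31) ≈ 0.00154919
Highest score → politics.

politics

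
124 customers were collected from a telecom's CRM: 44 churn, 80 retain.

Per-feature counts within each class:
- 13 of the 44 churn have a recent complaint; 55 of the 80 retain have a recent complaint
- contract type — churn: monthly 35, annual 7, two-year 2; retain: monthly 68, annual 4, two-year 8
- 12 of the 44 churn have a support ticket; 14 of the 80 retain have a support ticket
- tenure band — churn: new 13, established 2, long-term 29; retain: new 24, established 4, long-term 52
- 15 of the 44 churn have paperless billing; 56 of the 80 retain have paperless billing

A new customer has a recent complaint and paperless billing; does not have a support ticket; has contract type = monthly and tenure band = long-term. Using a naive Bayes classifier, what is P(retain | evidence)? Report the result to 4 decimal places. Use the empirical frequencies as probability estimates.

churn: (44/124) × (13/44) × (35/44) × (32/44) × (29/44) × (15/44) ≈ 0.0136276
retain: (80/124) × (55/80) × (68/80) × (66/80) × (52/80) × (56/80) ≈ 0.141522
P(retain | x) = 0.141522 / 0.1551496 ≈ 0.9122

0.9122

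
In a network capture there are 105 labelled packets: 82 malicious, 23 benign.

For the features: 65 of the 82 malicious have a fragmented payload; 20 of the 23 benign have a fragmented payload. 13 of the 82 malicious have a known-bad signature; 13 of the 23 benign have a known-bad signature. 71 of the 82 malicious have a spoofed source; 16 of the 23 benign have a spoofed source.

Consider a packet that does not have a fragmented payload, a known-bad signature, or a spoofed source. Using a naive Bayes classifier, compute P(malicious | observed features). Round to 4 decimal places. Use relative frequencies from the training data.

malicious: (82/105) × (17/82) × (69/82) × (11/82) ≈ 0.0182757
benign: (23/105) × (3/23) × (10/23) × (7/23) ≈ 0.00378072
P(malicious | x) = 0.0182757 / 0.02205642 ≈ 0.8286

0.8286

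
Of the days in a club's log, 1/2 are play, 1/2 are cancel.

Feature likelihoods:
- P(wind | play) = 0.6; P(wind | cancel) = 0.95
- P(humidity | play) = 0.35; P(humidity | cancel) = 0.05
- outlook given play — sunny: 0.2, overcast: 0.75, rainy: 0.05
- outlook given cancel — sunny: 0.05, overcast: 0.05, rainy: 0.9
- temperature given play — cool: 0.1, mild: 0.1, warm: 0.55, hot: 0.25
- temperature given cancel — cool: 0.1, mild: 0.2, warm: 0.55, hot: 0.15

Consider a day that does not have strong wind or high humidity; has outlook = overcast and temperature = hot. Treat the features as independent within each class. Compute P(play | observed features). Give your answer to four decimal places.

play: 0.5 × (1−0.6) × (1−0.35) × 0.75 × 0.25 = 0.024375
cancel: 0.5 × (1−0.95) × (1−0.05) × 0.05 × 0.15 = 0.000178125
P(play | x) = 0.024375 / 0.024553125 ≈ 0.9927

0.9927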